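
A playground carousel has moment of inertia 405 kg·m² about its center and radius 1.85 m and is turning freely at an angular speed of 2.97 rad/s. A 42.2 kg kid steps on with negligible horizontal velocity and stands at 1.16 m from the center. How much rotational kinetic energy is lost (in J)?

energy lost ≈ 220 J

The added mass arrives with no angular momentum about the center, and any external torque about the center is negligible, so the system's angular momentum is conserved.
Added inertia Σmr² = (42.2)(1.16)² = 56.78 kg·m²; I_f = 405.0 + 56.78 = 461.8 kg·m².
ω_f = I_p ω_i / I_f = (405.0)(2.97) / 461.8 = 2.605 rad/s.
KE_i = ½(405.0)(2.970 rad/s)² = 1786 J; KE_f = ½(461.8)(2.605)² = 1567 J.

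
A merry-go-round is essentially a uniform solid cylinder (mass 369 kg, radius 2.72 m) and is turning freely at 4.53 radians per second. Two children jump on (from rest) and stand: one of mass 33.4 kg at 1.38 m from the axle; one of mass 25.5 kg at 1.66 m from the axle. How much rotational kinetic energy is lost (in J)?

energy lost ≈ 1250 J

The added mass arrives with no angular momentum about the axle, and any external torque about the axle is negligible, so the system's angular momentum is conserved.
I_p = ½(369)(2.72)² = 1365 kg·m².
Added inertia Σmr² = (33.4)(1.38)² + (25.5)(1.66)² = 133.9 kg·m²; I_f = 1365 + 133.9 = 1499 kg·m².
ω_f = I_p ω_i / I_f = (1365)(4.53) / 1499 = 4.125 rad/s.
KE_i = ½(1365)(4.530 rad/s)² = 14010 J; KE_f = ½(1499)(4.125)² = 12750 J.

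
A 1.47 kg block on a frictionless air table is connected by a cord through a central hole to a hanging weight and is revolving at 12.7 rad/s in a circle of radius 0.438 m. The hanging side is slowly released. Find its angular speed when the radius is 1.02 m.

The constraining force is radial, so m r² ω about the center is conserved.
ω₂ = ω₁ (r₁/r₂)² = (12.7)(0.438/1.02)² = 2.342 rad/s.

ω₂ ≈ 2.34 rad/s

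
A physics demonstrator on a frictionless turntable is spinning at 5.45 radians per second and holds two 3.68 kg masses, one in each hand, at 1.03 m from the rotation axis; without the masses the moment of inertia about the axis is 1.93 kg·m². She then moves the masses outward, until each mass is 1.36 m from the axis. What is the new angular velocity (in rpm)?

ω₂ ≈ 32.6 rpm

Angular momentum about the spin axis is conserved since the torque about it is zero.
I₁ = 1.93 + 2(3.68)(1.03)² = 9.738 kg·m²; I₂ = 1.93 + 2(3.68)(1.36)² = 15.54 kg·m².
ω₂ = I₁ω₁ / I₂ = (9.738)(5.45 rad/s) / (15.54) = 3.415 rad/s = 32.61 rpm.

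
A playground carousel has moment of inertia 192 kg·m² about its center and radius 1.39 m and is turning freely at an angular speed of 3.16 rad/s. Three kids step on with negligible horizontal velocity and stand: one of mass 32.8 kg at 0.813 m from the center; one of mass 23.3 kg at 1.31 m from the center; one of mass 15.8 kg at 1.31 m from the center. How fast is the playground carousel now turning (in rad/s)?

ω_f ≈ 2.16 rad/s

No external torque acts about the center; L_before = L_after.
Added inertia Σmr² = (32.8)(0.813)² + (23.3)(1.31)² + (15.8)(1.31)² = 88.78 kg·m²; I_f = 192.0 + 88.78 = 280.8 kg·m².
ω_f = I_p ω_i / I_f = (192.0)(3.16) / 280.8 = 2.161 rad/s.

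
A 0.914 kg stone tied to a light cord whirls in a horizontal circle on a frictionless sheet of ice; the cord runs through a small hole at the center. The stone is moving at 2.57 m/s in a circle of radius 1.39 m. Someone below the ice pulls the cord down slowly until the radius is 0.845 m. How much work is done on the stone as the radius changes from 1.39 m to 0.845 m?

W ≈ 5.15 J

The only horizontal force on the mass is along the cord (radial), so it exerts no torque about the hole and angular momentum m v r is conserved.
v₂ = v₁ r₁ / r₂ = (2.57)(1.39) / (0.845) = 4.228 m/s.
W = ΔKE = ½m(v₂² − v₁²) = 5.149 J.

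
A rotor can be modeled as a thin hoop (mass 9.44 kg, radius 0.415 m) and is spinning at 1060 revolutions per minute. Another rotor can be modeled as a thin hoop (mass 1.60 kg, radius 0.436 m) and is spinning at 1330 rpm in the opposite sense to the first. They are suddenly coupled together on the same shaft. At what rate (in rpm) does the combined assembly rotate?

The coupling torques are internal; angular momentum about the shared axis is conserved.
Moments of inertia: I_A = (9.44)(0.415)² = 1.626 kg·m²; I_B = (1.60)(0.436)² = 0.3042 kg·m².
Taking A's sense as positive: L = (1.626)(1060) − (0.3042)(1330) = 1319 kg·m²·rpm.
Combined I = 1.626 + 0.3042 = 1.930 kg·m².
ω_f = L / I = 1319 / 1.930 = 683.3 rpm.

|ω_f| ≈ 683 rpm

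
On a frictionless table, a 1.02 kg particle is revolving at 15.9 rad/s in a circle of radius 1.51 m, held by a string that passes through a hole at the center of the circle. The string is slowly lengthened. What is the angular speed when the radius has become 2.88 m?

ω₂ ≈ 4.37 rad/s

No torque about the axis ⇒ m r₁² ω₁ = m r₂² ω₂.
ω₂ = ω₁ (r₁/r₂)² = (15.9)(1.51/2.88)² = 4.371 rad/s.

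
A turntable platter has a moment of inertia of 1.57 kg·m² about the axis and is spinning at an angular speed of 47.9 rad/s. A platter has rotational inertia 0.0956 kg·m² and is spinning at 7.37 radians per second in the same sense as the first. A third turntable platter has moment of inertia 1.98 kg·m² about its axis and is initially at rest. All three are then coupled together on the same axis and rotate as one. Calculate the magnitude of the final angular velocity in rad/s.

|ω_f| ≈ 20.8 rad/s

The coupling torques are internal; angular momentum about the shared axis is conserved.
Taking A's sense as positive: L = (1.570)(47.9) + (0.09560)(7.37) = 75.91 kg·m²·rad/s.
Combined I = 1.570 + 0.09560 + 1.980 = 3.646 kg·m².
ω_f = L / I = 75.91 / 3.646 = 20.82 rad/s.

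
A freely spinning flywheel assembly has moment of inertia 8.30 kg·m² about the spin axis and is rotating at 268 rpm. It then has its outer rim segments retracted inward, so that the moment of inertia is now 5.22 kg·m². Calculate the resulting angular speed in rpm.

ω₂ ≈ 426 rpm

With no external torque about the axis, L is conserved: I₁ω₁ = I₂ω₂.
ω₂ = I₁ω₁ / I₂ = (8.300)(268 rpm) / (5.220) = 426.1 rpm.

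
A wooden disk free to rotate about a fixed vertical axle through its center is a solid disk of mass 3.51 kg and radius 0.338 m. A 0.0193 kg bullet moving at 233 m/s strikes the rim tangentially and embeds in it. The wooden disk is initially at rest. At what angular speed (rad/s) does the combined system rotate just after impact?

|ω_f| ≈ 7.50 rad/s

About the axle the impulsive forces during the collision are internal, so angular momentum about that axis is conserved.
I_p = ½(3.51)(0.338)² = 0.2005 kg·m². Taking the sense of the bullet's angular momentum as positive, L_{bullet} = m v R = (0.0193)(233)(0.338) = 1.520 kg·m²/s.
L_i = 0 + 1.520 = 1.520 kg·m²/s.
After sticking, I_f = I_p + m R² = 0.2005 + (0.0193)(0.338)² = 0.2027 kg·m².
ω_f = L_i / I_f = 1.520 / 0.2027 = 7.498 rad/s.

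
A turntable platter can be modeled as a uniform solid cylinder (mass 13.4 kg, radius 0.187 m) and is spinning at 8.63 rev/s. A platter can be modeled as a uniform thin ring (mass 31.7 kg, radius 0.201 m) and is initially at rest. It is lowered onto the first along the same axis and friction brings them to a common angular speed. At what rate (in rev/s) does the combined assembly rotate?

The coupling torques are internal; angular momentum about the shared axis is conserved.
Moments of inertia: I_A = ½(13.4)(0.187)² = 0.2343 kg·m²; I_B = (31.7)(0.201)² = 1.281 kg·m².
Taking A's sense as positive: L = (0.2343)(8.63) = 2.022 kg·m²·rev/s.
Combined I = 0.2343 + 1.281 = 1.515 kg·m².
ω_f = L / I = 2.022 / 1.515 = 1.335 rev/s.

|ω_f| ≈ 1.33 rev/s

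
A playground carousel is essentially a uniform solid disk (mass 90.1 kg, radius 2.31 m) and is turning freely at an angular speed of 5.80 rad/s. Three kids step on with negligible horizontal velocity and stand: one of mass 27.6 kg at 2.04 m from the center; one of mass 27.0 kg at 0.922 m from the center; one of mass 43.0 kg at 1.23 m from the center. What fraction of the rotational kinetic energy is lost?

No external torque acts about the center; L_before = L_after.
I_p = ½(90.1)(2.31)² = 240.4 kg·m².
Added inertia Σmr² = (27.6)(2.04)² + (27.0)(0.922)² + (43.0)(1.23)² = 202.9 kg·m²; I_f = 240.4 + 202.9 = 443.3 kg·m².
ω_f = I_p ω_i / I_f = (240.4)(5.80) / 443.3 = 3.146 rad/s.
KE_i = ½(240.4)(5.800 rad/s)² = 4043 J; KE_f = ½(443.3)(3.146)² = 2193 J.
Fraction lost = 0.4577.

fraction ≈ 0.458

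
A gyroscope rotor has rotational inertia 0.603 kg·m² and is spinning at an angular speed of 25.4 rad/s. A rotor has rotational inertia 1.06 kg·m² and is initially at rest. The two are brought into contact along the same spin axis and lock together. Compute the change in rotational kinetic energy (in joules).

ΔKE ≈ -124 J

No external torque acts about the common axis, so total angular momentum is conserved.
Taking A's sense as positive: L = (0.6030)(25.4) = 15.32 kg·m²·rad/s.
Combined I = 0.6030 + 1.060 = 1.663 kg·m².
ω_f = L / I = 15.32 / 1.663 = 9.210 rad/s.
KE_i = ½ΣIω² = 194.5 J; KE_f = ½(1.663)(9.210)² = 70.53 J.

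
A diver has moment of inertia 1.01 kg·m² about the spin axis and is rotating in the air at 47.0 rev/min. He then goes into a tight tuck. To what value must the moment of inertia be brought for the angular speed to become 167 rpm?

I₂ ≈ 0.284 kg·m²

With no external torque about the axis, L is conserved: I₁ω₁ = I₂ω₂.
I₂ = I₁ω₁ / ω₂ = (1.01)(47.0) / (167) = 0.2843 kg·m².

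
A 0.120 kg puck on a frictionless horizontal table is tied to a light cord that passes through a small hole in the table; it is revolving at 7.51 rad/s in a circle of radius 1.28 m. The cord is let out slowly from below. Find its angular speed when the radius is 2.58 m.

The constraining force is radial, so m r² ω about the center is conserved.
ω₂ = ω₁ (r₁/r₂)² = (7.51)(1.28/2.58)² = 1.849 rad/s.

ω₂ ≈ 1.85 rad/s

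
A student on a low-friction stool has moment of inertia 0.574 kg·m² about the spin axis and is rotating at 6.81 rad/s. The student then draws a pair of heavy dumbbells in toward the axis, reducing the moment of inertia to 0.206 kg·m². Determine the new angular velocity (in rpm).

Angular momentum about the spin axis is conserved since the torque about it is zero.
ω₂ = I₁ω₁ / I₂ = (0.5740)(6.81 rad/s) / (0.2060) = 18.98 rad/s = 181.2 rpm.

ω₂ ≈ 181 rpm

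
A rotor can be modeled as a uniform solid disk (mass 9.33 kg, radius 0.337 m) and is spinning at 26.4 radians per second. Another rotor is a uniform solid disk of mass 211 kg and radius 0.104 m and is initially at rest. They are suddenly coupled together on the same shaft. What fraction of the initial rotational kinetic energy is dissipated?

The coupling torques are internal; angular momentum about the shared axis is conserved.
Moments of inertia: I_A = ½(9.33)(0.337)² = 0.5298 kg·m²; I_B = ½(211)(0.104)² = 1.141 kg·m².
Taking A's sense as positive: L = (0.5298)(26.4) = 13.99 kg·m²·rad/s.
Combined I = 0.5298 + 1.141 = 1.671 kg·m².
ω_f = L / I = 13.99 / 1.671 = 8.371 rad/s.
KE_i = ½ΣIω² = 184.6 J; KE_f = ½(1.671)(8.371)² = 58.54 J.
Fraction dissipated = (KE_i − KE_f)/KE_i = 0.6829.

fraction ≈ 0.683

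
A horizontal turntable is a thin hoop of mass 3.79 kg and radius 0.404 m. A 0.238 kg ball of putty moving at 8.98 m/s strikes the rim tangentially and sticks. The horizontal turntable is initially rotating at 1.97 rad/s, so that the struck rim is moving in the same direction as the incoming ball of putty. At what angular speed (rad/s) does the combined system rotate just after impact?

About the axle the impulsive forces during the collision are internal, so angular momentum about that axis is conserved.
I_p = (3.79)(0.404)² = 0.6186 kg·m². Taking the sense of the ball of putty's angular momentum as positive, L_{ball} = m v R = (0.238)(8.98)(0.404) = 0.8634 kg·m²/s.
L_i = +I_p ω_p + m v R = +(0.6186)(1.97) + 0.8634 = 2.082 kg·m²/s.
After sticking, I_f = I_p + m R² = 0.6186 + (0.238)(0.404)² = 0.6574 kg·m².
ω_f = L_i / I_f = 2.082 / 0.6574 = 3.167 rad/s.

|ω_f| ≈ 3.17 rad/s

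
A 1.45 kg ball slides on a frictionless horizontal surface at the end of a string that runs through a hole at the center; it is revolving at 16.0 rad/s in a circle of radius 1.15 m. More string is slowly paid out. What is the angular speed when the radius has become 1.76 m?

No torque about the axis ⇒ m r₁² ω₁ = m r₂² ω₂.
ω₂ = ω₁ (r₁/r₂)² = (16.0)(1.15/1.76)² = 6.831 rad/s.

ω₂ ≈ 6.83 rad/s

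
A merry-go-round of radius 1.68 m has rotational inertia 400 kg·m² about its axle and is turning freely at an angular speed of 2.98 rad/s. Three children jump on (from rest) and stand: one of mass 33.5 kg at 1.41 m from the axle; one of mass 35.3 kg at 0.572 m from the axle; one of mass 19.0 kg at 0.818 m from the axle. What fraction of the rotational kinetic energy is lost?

No external torque acts about the axle; L_before = L_after.
Added inertia Σmr² = (33.5)(1.41)² + (35.3)(0.572)² + (19.0)(0.818)² = 90.86 kg·m²; I_f = 400.0 + 90.86 = 490.9 kg·m².
ω_f = I_p ω_i / I_f = (400.0)(2.98) / 490.9 = 2.428 rad/s.
KE_i = ½(400.0)(2.980 rad/s)² = 1776 J; KE_f = ½(490.9)(2.428)² = 1447 J.
Fraction lost = 0.1851.

fraction ≈ 0.185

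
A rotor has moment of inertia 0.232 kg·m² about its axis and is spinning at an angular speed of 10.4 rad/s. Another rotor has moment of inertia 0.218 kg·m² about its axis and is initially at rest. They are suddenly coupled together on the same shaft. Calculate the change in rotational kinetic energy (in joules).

ΔKE ≈ -6.08 J

No external torque acts about the common axis, so total angular momentum is conserved.
Taking A's sense as positive: L = (0.2320)(10.4) = 2.413 kg·m²·rad/s.
Combined I = 0.2320 + 0.2180 = 0.4500 kg·m².
ω_f = L / I = 2.413 / 0.4500 = 5.362 rad/s.
KE_i = ½ΣIω² = 12.55 J; KE_f = ½(0.4500)(5.362)² = 6.468 J.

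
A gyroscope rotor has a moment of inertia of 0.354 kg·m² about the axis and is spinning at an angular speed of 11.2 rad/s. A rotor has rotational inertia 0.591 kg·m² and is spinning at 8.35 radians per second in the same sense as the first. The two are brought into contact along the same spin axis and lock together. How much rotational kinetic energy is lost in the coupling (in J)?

No external torque acts about the common axis, so total angular momentum is conserved.
Taking A's sense as positive: L = (0.3540)(11.2) + (0.5910)(8.35) = 8.900 kg·m²·rad/s.
Combined I = 0.3540 + 0.5910 = 0.9450 kg·m².
ω_f = L / I = 8.900 / 0.9450 = 9.418 rad/s.
KE_i = ½ΣIω² = 42.81 J; KE_f = ½(0.9450)(9.418)² = 41.91 J.

ΔKE lost ≈ 0.899 J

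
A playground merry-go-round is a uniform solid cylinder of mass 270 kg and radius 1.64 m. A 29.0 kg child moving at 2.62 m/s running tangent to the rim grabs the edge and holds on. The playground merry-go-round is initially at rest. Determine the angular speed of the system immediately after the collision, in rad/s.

The axle reaction passes through the axle and exerts no torque about it; angular momentum about the axle is conserved through the impact.
I_p = ½(270)(1.64)² = 363.1 kg·m². Taking the sense of the child's angular momentum as positive, L_{child} = m v R = (29.0)(2.62)(1.64) = 124.6 kg·m²/s.
L_i = 0 + 124.6 = 124.6 kg·m²/s.
After sticking, I_f = I_p + m R² = 363.1 + (29.0)(1.64)² = 441.1 kg·m².
ω_f = L_i / I_f = 124.6 / 441.1 = 0.2825 rad/s.

|ω_f| ≈ 0.282 rad/s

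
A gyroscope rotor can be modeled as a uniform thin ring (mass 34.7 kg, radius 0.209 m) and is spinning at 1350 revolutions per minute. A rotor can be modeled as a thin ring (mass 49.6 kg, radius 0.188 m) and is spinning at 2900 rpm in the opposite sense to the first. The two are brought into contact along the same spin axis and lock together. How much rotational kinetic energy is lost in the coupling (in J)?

ΔKE lost ≈ 80500 J

No external torque acts about the common axis, so total angular momentum is conserved.
Moments of inertia: I_A = (34.7)(0.209)² = 1.516 kg·m²; I_B = (49.6)(0.188)² = 1.753 kg·m².
Taking A's sense as positive: L = (1.516)(1350) − (1.753)(2900) = -3038 kg·m²·rpm.
Combined I = 1.516 + 1.753 = 3.269 kg·m².
ω_f = L / I = -3038 / 3.269 = -929.3 rpm.
KE_i = ½ΣIω² = 95990 J; KE_f = ½(3.269)(97.31)² = 15480 J.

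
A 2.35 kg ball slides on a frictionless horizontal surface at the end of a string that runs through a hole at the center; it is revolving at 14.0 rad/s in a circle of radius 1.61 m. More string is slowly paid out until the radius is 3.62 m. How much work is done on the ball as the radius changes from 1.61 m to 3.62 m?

W ≈ -479 J

No torque about the axis ⇒ m r₁² ω₁ = m r₂² ω₂.
ω₂ = ω₁ (r₁/r₂)² = (14.0)(1.61/3.62)² = 2.769 rad/s.
W = ΔKE = ½m(v₂² − v₁²) = -478.9 J.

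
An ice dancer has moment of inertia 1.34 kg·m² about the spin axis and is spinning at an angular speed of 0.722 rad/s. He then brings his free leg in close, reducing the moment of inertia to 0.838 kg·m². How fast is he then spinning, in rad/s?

ω₂ ≈ 1.15 rad/s

With no external torque about the axis, L is conserved: I₁ω₁ = I₂ω₂.
ω₂ = I₁ω₁ / I₂ = (1.340)(0.722 rad/s) / (0.8380) = 1.155 rad/s.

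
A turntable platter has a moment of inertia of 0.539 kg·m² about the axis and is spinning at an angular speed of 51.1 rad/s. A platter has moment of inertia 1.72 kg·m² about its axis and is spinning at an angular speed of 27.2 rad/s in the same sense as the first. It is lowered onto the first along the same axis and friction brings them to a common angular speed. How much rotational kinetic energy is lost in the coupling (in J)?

ΔKE lost ≈ 117 J

The coupling torques are internal; angular momentum about the shared axis is conserved.
Taking A's sense as positive: L = (0.5390)(51.1) + (1.720)(27.2) = 74.33 kg·m²·rad/s.
Combined I = 0.5390 + 1.720 = 2.259 kg·m².
ω_f = L / I = 74.33 / 2.259 = 32.90 rad/s.
KE_i = ½ΣIω² = 1340 J; KE_f = ½(2.259)(32.90)² = 1223 J.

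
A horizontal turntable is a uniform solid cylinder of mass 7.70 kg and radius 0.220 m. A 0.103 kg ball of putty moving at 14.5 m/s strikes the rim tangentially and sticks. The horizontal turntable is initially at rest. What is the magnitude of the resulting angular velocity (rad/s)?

|ω_f| ≈ 1.72 rad/s

The axle reaction passes through the axle and exerts no torque about it; angular momentum about the axle is conserved through the impact.
I_p = ½(7.70)(0.220)² = 0.1863 kg·m². Taking the sense of the ball of putty's angular momentum as positive, L_{ball} = m v R = (0.103)(14.5)(0.220) = 0.3286 kg·m²/s.
L_i = 0 + 0.3286 = 0.3286 kg·m²/s.
After sticking, I_f = I_p + m R² = 0.1863 + (0.103)(0.220)² = 0.1913 kg·m².
ω_f = L_i / I_f = 0.3286 / 0.1913 = 1.717 rad/s.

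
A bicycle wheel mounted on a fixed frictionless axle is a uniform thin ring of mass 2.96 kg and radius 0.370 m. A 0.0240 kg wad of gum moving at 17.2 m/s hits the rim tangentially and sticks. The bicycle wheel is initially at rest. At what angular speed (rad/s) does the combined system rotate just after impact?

|ω_f| ≈ 0.374 rad/s

About the axle the impulsive forces during the collision are internal, so angular momentum about that axis is conserved.
I_p = (2.96)(0.370)² = 0.4052 kg·m². Taking the sense of the wad of gum's angular momentum as positive, L_{wad} = m v R = (0.0240)(17.2)(0.370) = 0.1527 kg·m²/s.
L_i = 0 + 0.1527 = 0.1527 kg·m²/s.
After sticking, I_f = I_p + m R² = 0.4052 + (0.0240)(0.370)² = 0.4085 kg·m².
ω_f = L_i / I_f = 0.1527 / 0.4085 = 0.3739 rad/s.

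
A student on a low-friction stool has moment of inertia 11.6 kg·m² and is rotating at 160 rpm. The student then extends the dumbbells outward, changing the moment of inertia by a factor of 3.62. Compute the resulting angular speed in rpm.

No external torque acts about the spin axis, so angular momentum is conserved.
I₂ = 3.62 × 11.6 = 41.99 kg·m².
ω₂ = I₁ω₁ / I₂ = (11.60)(160 rpm) / (41.99) = 44.20 rpm.

ω₂ ≈ 44.2 rpm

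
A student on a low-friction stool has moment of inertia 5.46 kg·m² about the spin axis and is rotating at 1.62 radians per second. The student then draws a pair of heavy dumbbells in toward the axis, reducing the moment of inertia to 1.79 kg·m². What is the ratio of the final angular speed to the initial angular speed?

ω₂/ω₁ ≈ 3.05

No external torque acts about the spin axis, so angular momentum is conserved.
ω₂/ω₁ = I₁/I₂ = 5.460 / 1.790 = 3.050.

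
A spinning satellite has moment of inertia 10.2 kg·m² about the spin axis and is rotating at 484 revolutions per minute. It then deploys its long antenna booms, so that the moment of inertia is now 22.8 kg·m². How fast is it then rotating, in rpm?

No external torque acts about the spin axis, so angular momentum is conserved.
ω₂ = I₁ω₁ / I₂ = (10.20)(484 rpm) / (22.80) = 216.5 rpm.

ω₂ ≈ 217 rpm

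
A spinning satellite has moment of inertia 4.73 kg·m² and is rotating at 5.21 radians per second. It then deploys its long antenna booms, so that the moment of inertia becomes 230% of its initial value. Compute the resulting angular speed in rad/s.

Angular momentum about the spin axis is conserved since the torque about it is zero.
I₂ = 2.30 × 4.73 = 10.88 kg·m².
ω₂ = I₁ω₁ / I₂ = (4.730)(5.21 rad/s) / (10.88) = 2.265 rad/s.

ω₂ ≈ 2.27 rad/s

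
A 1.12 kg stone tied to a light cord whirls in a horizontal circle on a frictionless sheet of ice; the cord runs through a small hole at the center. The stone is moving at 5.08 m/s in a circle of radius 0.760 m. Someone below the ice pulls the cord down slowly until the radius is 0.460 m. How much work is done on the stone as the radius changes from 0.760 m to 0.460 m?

W ≈ 25.0 J

The only horizontal force on the mass is along the cord (radial), so it exerts no torque about the hole and angular momentum m v r is conserved.
v₂ = v₁ r₁ / r₂ = (5.08)(0.760) / (0.460) = 8.393 m/s.
W = ΔKE = ½m(v₂² − v₁²) = 25.00 J.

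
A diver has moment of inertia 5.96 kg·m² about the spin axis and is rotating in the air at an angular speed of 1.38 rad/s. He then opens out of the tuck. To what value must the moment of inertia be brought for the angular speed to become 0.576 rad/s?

I₂ ≈ 14.3 kg·m²

No external torque acts about the spin axis, so angular momentum is conserved.
I₂ = I₁ω₁ / ω₂ = (5.96)(1.38) / (0.576) = 14.28 kg·m².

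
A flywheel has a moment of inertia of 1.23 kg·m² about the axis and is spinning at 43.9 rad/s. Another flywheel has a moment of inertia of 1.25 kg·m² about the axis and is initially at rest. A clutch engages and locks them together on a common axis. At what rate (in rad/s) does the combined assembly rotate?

The coupling torques are internal; angular momentum about the shared axis is conserved.
Taking A's sense as positive: L = (1.230)(43.9) = 54.00 kg·m²·rad/s.
Combined I = 1.230 + 1.250 = 2.480 kg·m².
ω_f = L / I = 54.00 / 2.480 = 21.77 rad/s.

|ω_f| ≈ 21.8 rad/s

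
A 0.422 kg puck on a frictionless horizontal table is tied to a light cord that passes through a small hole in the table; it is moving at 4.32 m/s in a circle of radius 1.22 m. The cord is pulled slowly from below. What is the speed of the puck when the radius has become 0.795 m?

Central (radial) force ⇒ zero torque about the center ⇒ m v r is constant.
v₂ = v₁ r₁ / r₂ = (4.32)(1.22) / (0.795) = 6.629 m/s.

v₂ ≈ 6.63 m/s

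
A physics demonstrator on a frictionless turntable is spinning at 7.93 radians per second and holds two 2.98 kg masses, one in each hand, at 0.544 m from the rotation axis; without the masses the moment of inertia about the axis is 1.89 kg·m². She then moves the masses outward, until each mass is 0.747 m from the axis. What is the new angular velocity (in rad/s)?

With no external torque about the axis, L is conserved: I₁ω₁ = I₂ω₂.
I₁ = 1.89 + 2(2.98)(0.544)² = 3.654 kg·m²; I₂ = 1.89 + 2(2.98)(0.747)² = 5.216 kg·m².
ω₂ = I₁ω₁ / I₂ = (3.654)(7.93 rad/s) / (5.216) = 5.555 rad/s.

ω₂ ≈ 5.56 rad/s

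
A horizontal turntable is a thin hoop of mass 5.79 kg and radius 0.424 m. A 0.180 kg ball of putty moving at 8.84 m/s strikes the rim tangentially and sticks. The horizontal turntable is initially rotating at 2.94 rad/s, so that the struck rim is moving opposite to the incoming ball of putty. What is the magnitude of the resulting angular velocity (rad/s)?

The axle reaction passes through the axle and exerts no torque about it; angular momentum about the axle is conserved through the impact.
I_p = (5.79)(0.424)² = 1.041 kg·m². Taking the sense of the ball of putty's angular momentum as positive, L_{ball} = m v R = (0.180)(8.84)(0.424) = 0.6747 kg·m²/s.
L_i = −I_p ω_p + m v R = −(1.041)(2.94) + 0.6747 = -2.386 kg·m²/s.
After sticking, I_f = I_p + m R² = 1.041 + (0.180)(0.424)² = 1.073 kg·m².
ω_f = L_i / I_f = -2.386 / 1.073 = -2.223 rad/s.

|ω_f| ≈ 2.22 rad/s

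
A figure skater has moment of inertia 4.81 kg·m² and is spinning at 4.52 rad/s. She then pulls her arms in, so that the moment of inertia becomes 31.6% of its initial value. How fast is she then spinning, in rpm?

With no external torque about the axis, L is conserved: I₁ω₁ = I₂ω₂.
I₂ = 0.316 × 4.81 = 1.520 kg·m².
ω₂ = I₁ω₁ / I₂ = (4.810)(4.52 rad/s) / (1.520) = 14.30 rad/s = 136.6 rpm.

ω₂ ≈ 137 rpm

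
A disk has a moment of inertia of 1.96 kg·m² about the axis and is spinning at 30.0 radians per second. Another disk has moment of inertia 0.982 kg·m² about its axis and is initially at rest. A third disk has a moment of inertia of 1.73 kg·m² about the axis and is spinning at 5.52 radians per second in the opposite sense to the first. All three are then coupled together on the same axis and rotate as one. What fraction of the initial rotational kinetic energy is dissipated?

fraction ≈ 0.714

The coupling torques are internal; angular momentum about the shared axis is conserved.
Taking A's sense as positive: L = (1.960)(30.0) − (1.730)(5.52) = 49.25 kg·m²·rad/s.
Combined I = 1.960 + 0.9820 + 1.730 = 4.672 kg·m².
ω_f = L / I = 49.25 / 4.672 = 10.54 rad/s.
KE_i = ½ΣIω² = 908.4 J; KE_f = ½(4.672)(10.54)² = 259.6 J.
Fraction dissipated = (KE_i − KE_f)/KE_i = 0.7142.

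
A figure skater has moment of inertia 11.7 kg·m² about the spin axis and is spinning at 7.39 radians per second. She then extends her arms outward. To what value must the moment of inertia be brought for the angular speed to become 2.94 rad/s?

I₂ ≈ 29.4 kg·m²

Angular momentum about the spin axis is conserved since the torque about it is zero.
I₂ = I₁ω₁ / ω₂ = (11.7)(7.39) / (2.94) = 29.41 kg·m².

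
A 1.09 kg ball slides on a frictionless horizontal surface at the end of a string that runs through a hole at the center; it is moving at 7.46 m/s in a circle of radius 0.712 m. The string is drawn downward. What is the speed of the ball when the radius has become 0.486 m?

Central (radial) force ⇒ zero torque about the center ⇒ m v r is constant.
v₂ = v₁ r₁ / r₂ = (7.46)(0.712) / (0.486) = 10.93 m/s.

v₂ ≈ 10.9 m/s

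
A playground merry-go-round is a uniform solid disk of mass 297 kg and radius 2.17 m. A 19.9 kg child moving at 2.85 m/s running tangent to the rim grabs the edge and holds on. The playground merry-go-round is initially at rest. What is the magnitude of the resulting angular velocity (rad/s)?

|ω_f| ≈ 0.155 rad/s

About the axle the impulsive forces during the collision are internal, so angular momentum about that axis is conserved.
I_p = ½(297)(2.17)² = 699.3 kg·m². Taking the sense of the child's angular momentum as positive, L_{child} = m v R = (19.9)(2.85)(2.17) = 123.1 kg·m²/s.
L_i = 0 + 123.1 = 123.1 kg·m²/s.
After sticking, I_f = I_p + m R² = 699.3 + (19.9)(2.17)² = 793.0 kg·m².
ω_f = L_i / I_f = 123.1 / 793.0 = 0.1552 rad/s.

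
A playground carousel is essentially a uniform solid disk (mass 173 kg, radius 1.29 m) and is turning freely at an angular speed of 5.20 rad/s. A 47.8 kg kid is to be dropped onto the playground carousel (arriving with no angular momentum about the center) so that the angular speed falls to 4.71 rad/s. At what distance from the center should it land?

r ≈ 0.560 m

No external torque acts about the center; L_before = L_after.
I_p = ½(173)(1.29)² = 143.9 kg·m².
I_p ω_i = (I_p + m r²) ω_f ⇒ m r² = I_p(ω_i/ω_f − 1) = 143.9(5.20/4.71 − 1) = 14.98 kg·m².
r = √(14.98/47.8) = 0.5597 m.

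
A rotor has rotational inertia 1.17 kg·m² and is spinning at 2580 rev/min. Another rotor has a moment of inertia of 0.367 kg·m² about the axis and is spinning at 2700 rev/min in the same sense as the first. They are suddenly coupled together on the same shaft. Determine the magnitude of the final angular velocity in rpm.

|ω_f| ≈ 2610 rpm

No external torque acts about the common axis, so total angular momentum is conserved.
Taking A's sense as positive: L = (1.170)(2580) + (0.3670)(2700) = 4010 kg·m²·rpm.
Combined I = 1.170 + 0.3670 = 1.537 kg·m².
ω_f = L / I = 4010 / 1.537 = 2609 rpm.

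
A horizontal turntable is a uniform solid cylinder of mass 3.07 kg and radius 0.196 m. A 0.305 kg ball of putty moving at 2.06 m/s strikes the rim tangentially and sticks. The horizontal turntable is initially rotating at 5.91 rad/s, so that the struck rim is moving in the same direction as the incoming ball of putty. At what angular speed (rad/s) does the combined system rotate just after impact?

About the axle the impulsive forces during the collision are internal, so angular momentum about that axis is conserved.
I_p = ½(3.07)(0.196)² = 0.05897 kg·m². Taking the sense of the ball of putty's angular momentum as positive, L_{ball} = m v R = (0.305)(2.06)(0.196) = 0.1231 kg·m²/s.
L_i = +I_p ω_p + m v R = +(0.05897)(5.91) + 0.1231 = 0.4717 kg·m²/s.
After sticking, I_f = I_p + m R² = 0.05897 + (0.305)(0.196)² = 0.07069 kg·m².
ω_f = L_i / I_f = 0.4717 / 0.07069 = 6.673 rad/s.

|ω_f| ≈ 6.67 rad/s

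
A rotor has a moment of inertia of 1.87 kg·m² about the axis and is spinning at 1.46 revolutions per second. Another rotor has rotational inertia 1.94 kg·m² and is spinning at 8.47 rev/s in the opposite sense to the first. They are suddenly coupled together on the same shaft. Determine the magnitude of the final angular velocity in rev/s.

The coupling torques are internal; angular momentum about the shared axis is conserved.
Taking A's sense as positive: L = (1.870)(1.46) − (1.940)(8.47) = -13.70 kg·m²·rev/s.
Combined I = 1.870 + 1.940 = 3.810 kg·m².
ω_f = L / I = -13.70 / 3.810 = -3.596 rev/s.

|ω_f| ≈ 3.60 rev/s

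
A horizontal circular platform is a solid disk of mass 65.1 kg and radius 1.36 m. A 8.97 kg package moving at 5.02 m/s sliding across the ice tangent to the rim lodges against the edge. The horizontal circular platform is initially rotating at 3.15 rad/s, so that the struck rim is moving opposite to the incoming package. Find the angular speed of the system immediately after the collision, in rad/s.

About the central axle the impulsive forces during the collision are internal, so angular momentum about that axis is conserved.
I_p = ½(65.1)(1.36)² = 60.20 kg·m². Taking the sense of the package's angular momentum as positive, L_{package} = m v R = (8.97)(5.02)(1.36) = 61.24 kg·m²/s.
L_i = −I_p ω_p + m v R = −(60.20)(3.15) + 61.24 = -128.4 kg·m²/s.
After sticking, I_f = I_p + m R² = 60.20 + (8.97)(1.36)² = 76.80 kg·m².
ω_f = L_i / I_f = -128.4 / 76.80 = -1.672 rad/s.

|ω_f| ≈ 1.67 rad/s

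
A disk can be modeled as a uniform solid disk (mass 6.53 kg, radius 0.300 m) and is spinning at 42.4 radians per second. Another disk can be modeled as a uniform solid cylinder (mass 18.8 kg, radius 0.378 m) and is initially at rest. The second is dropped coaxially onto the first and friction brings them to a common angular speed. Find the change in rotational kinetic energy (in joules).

ΔKE ≈ -217 J

The coupling torques are internal; angular momentum about the shared axis is conserved.
Moments of inertia: I_A = ½(6.53)(0.300)² = 0.2939 kg·m²; I_B = ½(18.8)(0.378)² = 1.343 kg·m².
Taking A's sense as positive: L = (0.2939)(42.4) = 12.46 kg·m²·rad/s.
Combined I = 0.2939 + 1.343 = 1.637 kg·m².
ω_f = L / I = 12.46 / 1.637 = 7.611 rad/s.
KE_i = ½ΣIω² = 264.1 J; KE_f = ½(1.637)(7.611)² = 47.41 J.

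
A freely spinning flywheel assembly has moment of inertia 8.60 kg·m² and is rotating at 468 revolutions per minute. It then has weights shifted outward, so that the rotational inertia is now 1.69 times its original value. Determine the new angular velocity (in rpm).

Angular momentum about the spin axis is conserved since the torque about it is zero.
I₂ = 1.69 × 8.60 = 14.53 kg·m².
ω₂ = I₁ω₁ / I₂ = (8.600)(468 rpm) / (14.53) = 276.9 rpm.

ω₂ ≈ 277 rpm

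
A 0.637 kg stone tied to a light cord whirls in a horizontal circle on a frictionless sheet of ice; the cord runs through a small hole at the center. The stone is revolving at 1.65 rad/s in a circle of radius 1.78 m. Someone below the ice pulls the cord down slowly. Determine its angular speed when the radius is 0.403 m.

ω₂ ≈ 32.2 rad/s

The constraining force is radial, so m r² ω about the center is conserved.
ω₂ = ω₁ (r₁/r₂)² = (1.65)(1.78/0.403)² = 32.19 rad/s.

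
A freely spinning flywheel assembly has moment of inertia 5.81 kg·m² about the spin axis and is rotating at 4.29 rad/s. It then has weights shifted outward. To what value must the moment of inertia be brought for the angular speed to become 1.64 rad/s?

Angular momentum about the spin axis is conserved since the torque about it is zero.
I₂ = I₁ω₁ / ω₂ = (5.81)(4.29) / (1.64) = 15.20 kg·m².

I₂ ≈ 15.2 kg·m²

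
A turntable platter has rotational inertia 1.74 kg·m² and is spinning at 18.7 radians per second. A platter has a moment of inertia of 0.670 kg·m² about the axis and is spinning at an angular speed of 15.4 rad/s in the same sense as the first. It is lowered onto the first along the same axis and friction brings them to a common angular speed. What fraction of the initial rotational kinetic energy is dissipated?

The coupling torques are internal; angular momentum about the shared axis is conserved.
Taking A's sense as positive: L = (1.740)(18.7) + (0.6700)(15.4) = 42.86 kg·m²·rad/s.
Combined I = 1.740 + 0.6700 = 2.410 kg·m².
ω_f = L / I = 42.86 / 2.410 = 17.78 rad/s.
KE_i = ½ΣIω² = 383.7 J; KE_f = ½(2.410)(17.78)² = 381.0 J.
Fraction dissipated = (KE_i − KE_f)/KE_i = 0.006865.

fraction ≈ 0.00686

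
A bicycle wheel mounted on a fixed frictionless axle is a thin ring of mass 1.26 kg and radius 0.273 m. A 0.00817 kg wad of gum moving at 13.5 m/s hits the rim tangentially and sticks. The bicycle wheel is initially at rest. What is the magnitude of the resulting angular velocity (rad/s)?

|ω_f| ≈ 0.319 rad/s

The axle reaction passes through the axle and exerts no torque about it; angular momentum about the axle is conserved through the impact.
I_p = (1.26)(0.273)² = 0.09391 kg·m². Taking the sense of the wad of gum's angular momentum as positive, L_{wad} = m v R = (0.00817)(13.5)(0.273) = 0.03011 kg·m²/s.
L_i = 0 + 0.03011 = 0.03011 kg·m²/s.
After sticking, I_f = I_p + m R² = 0.09391 + (0.00817)(0.273)² = 0.09452 kg·m².
ω_f = L_i / I_f = 0.03011 / 0.09452 = 0.3186 rad/s.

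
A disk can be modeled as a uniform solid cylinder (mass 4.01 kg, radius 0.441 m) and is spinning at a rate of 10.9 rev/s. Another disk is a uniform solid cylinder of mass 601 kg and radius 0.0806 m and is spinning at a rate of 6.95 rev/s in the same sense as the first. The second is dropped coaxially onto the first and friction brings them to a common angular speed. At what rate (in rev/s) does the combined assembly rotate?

The coupling torques are internal; angular momentum about the shared axis is conserved.
Moments of inertia: I_A = ½(4.01)(0.441)² = 0.3899 kg·m²; I_B = ½(601)(0.0806)² = 1.952 kg·m².
Taking A's sense as positive: L = (0.3899)(10.9) + (1.952)(6.95) = 17.82 kg·m²·rev/s.
Combined I = 0.3899 + 1.952 = 2.342 kg·m².
ω_f = L / I = 17.82 / 2.342 = 7.608 rev/s.

|ω_f| ≈ 7.61 rev/s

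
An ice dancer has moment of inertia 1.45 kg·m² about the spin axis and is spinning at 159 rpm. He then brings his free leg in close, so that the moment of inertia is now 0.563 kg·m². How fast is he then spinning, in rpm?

Angular momentum about the spin axis is conserved since the torque about it is zero.
ω₂ = I₁ω₁ / I₂ = (1.450)(159 rpm) / (0.5630) = 409.5 rpm.

ω₂ ≈ 410 rpm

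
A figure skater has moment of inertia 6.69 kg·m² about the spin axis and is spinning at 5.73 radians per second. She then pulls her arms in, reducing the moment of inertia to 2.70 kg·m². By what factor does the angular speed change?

Angular momentum about the spin axis is conserved since the torque about it is zero.
ω₂/ω₁ = I₁/I₂ = 6.690 / 2.700 = 2.478.

ω₂/ω₁ ≈ 2.48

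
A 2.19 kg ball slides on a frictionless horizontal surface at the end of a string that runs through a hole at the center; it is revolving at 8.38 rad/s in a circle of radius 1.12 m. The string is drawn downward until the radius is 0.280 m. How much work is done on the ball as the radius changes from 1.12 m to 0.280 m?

W ≈ 1450 J

The constraining force is radial, so m r² ω about the center is conserved.
ω₂ = ω₁ (r₁/r₂)² = (8.38)(1.12/0.280)² = 134.1 rad/s.
W = ΔKE = ½m(v₂² − v₁²) = 1447 J.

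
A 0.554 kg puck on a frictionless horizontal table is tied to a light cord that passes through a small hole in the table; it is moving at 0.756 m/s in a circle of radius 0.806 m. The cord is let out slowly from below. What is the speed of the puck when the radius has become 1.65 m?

The only horizontal force on the mass is along the cord (radial), so it exerts no torque about the hole and angular momentum m v r is conserved.
v₂ = v₁ r₁ / r₂ = (0.756)(0.806) / (1.65) = 0.3693 m/s.

v₂ ≈ 0.369 m/s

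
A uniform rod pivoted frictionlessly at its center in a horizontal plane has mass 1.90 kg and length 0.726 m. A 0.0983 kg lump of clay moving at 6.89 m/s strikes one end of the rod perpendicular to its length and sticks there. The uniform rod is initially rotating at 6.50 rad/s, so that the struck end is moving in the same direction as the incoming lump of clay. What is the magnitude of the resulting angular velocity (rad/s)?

|ω_f| ≈ 8.18 rad/s

The axle reaction passes through the pivot and exerts no torque about it; angular momentum about the pivot is conserved through the impact.
I_p = (1/12)(1.90)(0.726)² = 0.08345 kg·m². Taking the sense of the lump of clay's angular momentum as positive, L_{lump} = m v R = (0.0983)(6.89)(0.726/2) = 0.2459 kg·m²/s.
L_i = +I_p ω_p + m v R = +(0.08345)(6.50) + 0.2459 = 0.7883 kg·m²/s.
After sticking, I_f = I_p + m R² = 0.08345 + (0.0983)(0.726/2)² = 0.09641 kg·m².
ω_f = L_i / I_f = 0.7883 / 0.09641 = 8.177 rad/s.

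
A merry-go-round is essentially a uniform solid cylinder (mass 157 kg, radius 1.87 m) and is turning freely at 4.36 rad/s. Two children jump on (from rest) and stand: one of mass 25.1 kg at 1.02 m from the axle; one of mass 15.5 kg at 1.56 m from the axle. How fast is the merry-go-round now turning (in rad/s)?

ω_f ≈ 3.54 rad/s

The added mass arrives with no angular momentum about the axle, and any external torque about the axle is negligible, so the system's angular momentum is conserved.
I_p = ½(157)(1.87)² = 274.5 kg·m².
Added inertia Σmr² = (25.1)(1.02)² + (15.5)(1.56)² = 63.83 kg·m²; I_f = 274.5 + 63.83 = 338.3 kg·m².
ω_f = I_p ω_i / I_f = (274.5)(4.36) / 338.3 = 3.537 rad/s.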